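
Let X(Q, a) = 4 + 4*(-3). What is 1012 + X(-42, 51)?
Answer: 1004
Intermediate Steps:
X(Q, a) = -8 (X(Q, a) = 4 - 12 = -8)
1012 + X(-42, 51) = 1012 - 8 = 1004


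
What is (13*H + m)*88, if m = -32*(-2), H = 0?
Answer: 5632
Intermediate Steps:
m = 64
(13*H + m)*88 = (13*0 + 64)*88 = (0 + 64)*88 = 64*88 = 5632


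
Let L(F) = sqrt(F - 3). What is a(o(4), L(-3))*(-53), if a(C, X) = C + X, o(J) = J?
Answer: -212 - 53*I*sqrt(6) ≈ -212.0 - 129.82*I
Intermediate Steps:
L(F) = sqrt(-3 + F)
a(o(4), L(-3))*(-53) = (4 + sqrt(-3 - 3))*(-53) = (4 + sqrt(-6))*(-53) = (4 + I*sqrt(6))*(-53) = -212 - 53*I*sqrt(6)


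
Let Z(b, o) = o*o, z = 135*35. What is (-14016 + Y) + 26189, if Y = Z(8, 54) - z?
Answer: 10364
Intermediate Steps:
z = 4725
Z(b, o) = o²
Y = -1809 (Y = 54² - 1*4725 = 2916 - 4725 = -1809)
(-14016 + Y) + 26189 = (-14016 - 1809) + 26189 = -15825 + 26189 = 10364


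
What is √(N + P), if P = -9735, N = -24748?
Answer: I*√34483 ≈ 185.7*I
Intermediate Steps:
√(N + P) = √(-24748 - 9735) = √(-34483) = I*√34483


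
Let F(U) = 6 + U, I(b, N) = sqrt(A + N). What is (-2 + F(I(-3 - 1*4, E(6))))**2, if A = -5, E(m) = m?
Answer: 25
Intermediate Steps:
I(b, N) = sqrt(-5 + N)
(-2 + F(I(-3 - 1*4, E(6))))**2 = (-2 + (6 + sqrt(-5 + 6)))**2 = (-2 + (6 + sqrt(1)))**2 = (-2 + (6 + 1))**2 = (-2 + 7)**2 = 5**2 = 25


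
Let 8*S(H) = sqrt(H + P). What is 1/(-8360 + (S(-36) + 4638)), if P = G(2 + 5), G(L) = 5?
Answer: -238208/886610207 - 8*I*sqrt(31)/886610207 ≈ -0.00026867 - 5.0239e-8*I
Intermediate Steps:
P = 5
S(H) = sqrt(5 + H)/8 (S(H) = sqrt(H + 5)/8 = sqrt(5 + H)/8)
1/(-8360 + (S(-36) + 4638)) = 1/(-8360 + (sqrt(5 - 36)/8 + 4638)) = 1/(-8360 + (sqrt(-31)/8 + 4638)) = 1/(-8360 + ((I*sqrt(31))/8 + 4638)) = 1/(-8360 + (I*sqrt(31)/8 + 4638)) = 1/(-8360 + (4638 + I*sqrt(31)/8)) = 1/(-3722 + I*sqrt(31)/8)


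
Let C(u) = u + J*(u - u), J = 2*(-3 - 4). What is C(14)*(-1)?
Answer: -14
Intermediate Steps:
J = -14 (J = 2*(-7) = -14)
C(u) = u (C(u) = u - 14*(u - u) = u - 14*0 = u + 0 = u)
C(14)*(-1) = 14*(-1) = -14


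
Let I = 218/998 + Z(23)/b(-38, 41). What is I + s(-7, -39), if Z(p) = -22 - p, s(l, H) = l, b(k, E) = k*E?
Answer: -5249817/777442 ≈ -6.7527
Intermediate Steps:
b(k, E) = E*k
I = 192277/777442 (I = 218/998 + (-22 - 1*23)/((41*(-38))) = 218*(1/998) + (-22 - 23)/(-1558) = 109/499 - 45*(-1/1558) = 109/499 + 45/1558 = 192277/777442 ≈ 0.24732)
I + s(-7, -39) = 192277/777442 - 7 = -5249817/777442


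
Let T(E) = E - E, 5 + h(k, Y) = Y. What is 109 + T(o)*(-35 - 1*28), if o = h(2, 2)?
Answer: 109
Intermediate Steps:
h(k, Y) = -5 + Y
o = -3 (o = -5 + 2 = -3)
T(E) = 0
109 + T(o)*(-35 - 1*28) = 109 + 0*(-35 - 1*28) = 109 + 0*(-35 - 28) = 109 + 0*(-63) = 109 + 0 = 109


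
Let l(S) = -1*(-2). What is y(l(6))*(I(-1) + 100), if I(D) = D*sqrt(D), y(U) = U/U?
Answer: 100 - I ≈ 100.0 - 1.0*I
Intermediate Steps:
l(S) = 2
y(U) = 1
I(D) = D**(3/2)
y(l(6))*(I(-1) + 100) = 1*((-1)**(3/2) + 100) = 1*(-I + 100) = 1*(100 - I) = 100 - I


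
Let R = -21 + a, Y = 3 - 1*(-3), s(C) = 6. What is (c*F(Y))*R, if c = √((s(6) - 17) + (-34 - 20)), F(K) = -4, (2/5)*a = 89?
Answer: -806*I*√65 ≈ -6498.2*I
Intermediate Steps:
Y = 6 (Y = 3 + 3 = 6)
a = 445/2 (a = (5/2)*89 = 445/2 ≈ 222.50)
R = 403/2 (R = -21 + 445/2 = 403/2 ≈ 201.50)
c = I*√65 (c = √((6 - 17) + (-34 - 20)) = √(-11 - 54) = √(-65) = I*√65 ≈ 8.0623*I)
(c*F(Y))*R = ((I*√65)*(-4))*(403/2) = -4*I*√65*(403/2) = -806*I*√65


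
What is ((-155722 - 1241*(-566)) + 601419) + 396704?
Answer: 1544807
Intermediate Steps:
((-155722 - 1241*(-566)) + 601419) + 396704 = ((-155722 + 702406) + 601419) + 396704 = (546684 + 601419) + 396704 = 1148103 + 396704 = 1544807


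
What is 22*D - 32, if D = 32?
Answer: 672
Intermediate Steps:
22*D - 32 = 22*32 - 32 = 704 - 32 = 672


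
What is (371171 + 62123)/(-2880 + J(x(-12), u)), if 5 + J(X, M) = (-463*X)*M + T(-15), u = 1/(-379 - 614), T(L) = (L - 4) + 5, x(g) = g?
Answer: -143420314/961421 ≈ -149.18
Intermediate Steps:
T(L) = 1 + L (T(L) = (-4 + L) + 5 = 1 + L)
u = -1/993 (u = 1/(-993) = -1/993 ≈ -0.0010071)
J(X, M) = -19 - 463*M*X (J(X, M) = -5 + ((-463*X)*M + (1 - 15)) = -5 + (-463*M*X - 14) = -5 + (-14 - 463*M*X) = -19 - 463*M*X)
(371171 + 62123)/(-2880 + J(x(-12), u)) = (371171 + 62123)/(-2880 + (-19 - 463*(-1/993)*(-12))) = 433294/(-2880 + (-19 - 1852/331)) = 433294/(-2880 - 8141/331) = 433294/(-961421/331) = 433294*(-331/961421) = -143420314/961421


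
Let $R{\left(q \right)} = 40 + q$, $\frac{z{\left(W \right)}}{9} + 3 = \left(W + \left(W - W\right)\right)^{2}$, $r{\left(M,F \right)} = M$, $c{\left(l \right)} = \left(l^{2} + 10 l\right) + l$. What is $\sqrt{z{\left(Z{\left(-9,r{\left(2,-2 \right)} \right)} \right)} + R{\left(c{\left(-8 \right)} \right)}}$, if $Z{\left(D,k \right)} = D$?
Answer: $\sqrt{718} \approx 26.796$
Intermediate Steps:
$c{\left(l \right)} = l^{2} + 11 l$
$z{\left(W \right)} = -27 + 9 W^{2}$ ($z{\left(W \right)} = -27 + 9 \left(W + \left(W - W\right)\right)^{2} = -27 + 9 \left(W + 0\right)^{2} = -27 + 9 W^{2}$)
$\sqrt{z{\left(Z{\left(-9,r{\left(2,-2 \right)} \right)} \right)} + R{\left(c{\left(-8 \right)} \right)}} = \sqrt{\left(-27 + 9 \left(-9\right)^{2}\right) + \left(40 - 8 \left(11 - 8\right)\right)} = \sqrt{\left(-27 + 9 \cdot 81\right) + \left(40 - 24\right)} = \sqrt{\left(-27 + 729\right) + \left(40 - 24\right)} = \sqrt{702 + 16} = \sqrt{718}$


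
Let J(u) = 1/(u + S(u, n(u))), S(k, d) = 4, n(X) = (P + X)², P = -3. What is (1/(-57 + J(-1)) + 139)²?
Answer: 558235129/28900 ≈ 19316.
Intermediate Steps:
n(X) = (-3 + X)²
J(u) = 1/(4 + u) (J(u) = 1/(u + 4) = 1/(4 + u))
(1/(-57 + J(-1)) + 139)² = (1/(-57 + 1/(4 - 1)) + 139)² = (1/(-57 + 1/3) + 139)² = (1/(-57 + ⅓) + 139)² = (1/(-170/3) + 139)² = (-3/170 + 139)² = (23627/170)² = 558235129/28900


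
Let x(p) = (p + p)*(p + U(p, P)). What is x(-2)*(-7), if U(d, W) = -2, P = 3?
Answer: -112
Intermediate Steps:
x(p) = 2*p*(-2 + p) (x(p) = (p + p)*(p - 2) = (2*p)*(-2 + p) = 2*p*(-2 + p))
x(-2)*(-7) = (2*(-2)*(-2 - 2))*(-7) = (2*(-2)*(-4))*(-7) = 16*(-7) = -112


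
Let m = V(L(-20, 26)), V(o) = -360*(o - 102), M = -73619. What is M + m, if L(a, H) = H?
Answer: -46259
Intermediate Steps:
V(o) = 36720 - 360*o (V(o) = -360*(-102 + o) = 36720 - 360*o)
m = 27360 (m = 36720 - 360*26 = 36720 - 9360 = 27360)
M + m = -73619 + 27360 = -46259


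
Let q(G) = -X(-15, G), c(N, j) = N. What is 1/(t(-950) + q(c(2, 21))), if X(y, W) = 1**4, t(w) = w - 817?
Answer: -1/1768 ≈ -0.00056561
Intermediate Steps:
t(w) = -817 + w
X(y, W) = 1
q(G) = -1 (q(G) = -1*1 = -1)
1/(t(-950) + q(c(2, 21))) = 1/((-817 - 950) - 1) = 1/(-1767 - 1) = 1/(-1768) = -1/1768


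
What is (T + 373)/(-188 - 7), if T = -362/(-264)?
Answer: -49417/25740 ≈ -1.9199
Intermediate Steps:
T = 181/132 (T = -362*(-1/264) = 181/132 ≈ 1.3712)
(T + 373)/(-188 - 7) = (181/132 + 373)/(-188 - 7) = (49417/132)/(-195) = (49417/132)*(-1/195) = -49417/25740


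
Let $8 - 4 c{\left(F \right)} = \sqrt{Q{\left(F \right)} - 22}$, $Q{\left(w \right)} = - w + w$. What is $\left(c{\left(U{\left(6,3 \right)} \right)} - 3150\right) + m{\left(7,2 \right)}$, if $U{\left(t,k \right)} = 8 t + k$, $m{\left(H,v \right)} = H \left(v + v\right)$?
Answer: $-3120 - \frac{i \sqrt{22}}{4} \approx -3120.0 - 1.1726 i$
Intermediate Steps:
$m{\left(H,v \right)} = 2 H v$ ($m{\left(H,v \right)} = H 2 v = 2 H v$)
$U{\left(t,k \right)} = k + 8 t$
$Q{\left(w \right)} = 0$
$c{\left(F \right)} = 2 - \frac{i \sqrt{22}}{4}$ ($c{\left(F \right)} = 2 - \frac{\sqrt{0 - 22}}{4} = 2 - \frac{\sqrt{-22}}{4} = 2 - \frac{i \sqrt{22}}{4}$)
$\left(c{\left(U{\left(6,3 \right)} \right)} - 3150\right) + m{\left(7,2 \right)} = \left(\left(2 - \frac{i \sqrt{22}}{4}\right) - 3150\right) + 2 \cdot 7 \cdot 2 = \left(-3148 - \frac{i \sqrt{22}}{4}\right) + 28 = -3120 - \frac{i \sqrt{22}}{4}$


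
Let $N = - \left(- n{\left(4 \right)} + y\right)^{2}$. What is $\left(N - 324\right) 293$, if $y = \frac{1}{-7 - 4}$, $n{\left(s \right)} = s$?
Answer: $- \frac{12080097}{121} \approx -99836.0$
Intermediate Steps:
$y = - \frac{1}{11}$ ($y = \frac{1}{-11} = - \frac{1}{11} \approx -0.090909$)
$N = - \frac{2025}{121}$ ($N = - \left(\left(-1\right) 4 - \frac{1}{11}\right)^{2} = - \left(-4 - \frac{1}{11}\right)^{2} = - \left(- \frac{45}{11}\right)^{2} = \left(-1\right) \frac{2025}{121} = - \frac{2025}{121} \approx -16.736$)
$\left(N - 324\right) 293 = \left(- \frac{2025}{121} - 324\right) 293 = \left(- \frac{41229}{121}\right) 293 = - \frac{12080097}{121}$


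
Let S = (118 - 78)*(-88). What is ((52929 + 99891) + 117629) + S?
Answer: 266929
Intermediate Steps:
S = -3520 (S = 40*(-88) = -3520)
((52929 + 99891) + 117629) + S = ((52929 + 99891) + 117629) - 3520 = (152820 + 117629) - 3520 = 270449 - 3520 = 266929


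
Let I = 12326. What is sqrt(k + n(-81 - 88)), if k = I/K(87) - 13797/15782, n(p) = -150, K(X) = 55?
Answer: sqrt(55178177881970)/868010 ≈ 8.5577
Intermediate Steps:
k = 193770097/868010 (k = 12326/55 - 13797/15782 = 193770097/868010 ≈ 223.23)
sqrt(k + n(-81 - 88)) = sqrt(193770097/868010 - 150) = sqrt(63568597/868010) = sqrt(55178177881970)/868010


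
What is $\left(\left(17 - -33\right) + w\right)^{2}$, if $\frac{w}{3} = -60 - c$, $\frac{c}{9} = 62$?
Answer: $3254416$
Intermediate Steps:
$c = 558$ ($c = 9 \cdot 62 = 558$)
$w = -1854$ ($w = 3 \left(-60 - 558\right) = 3 \left(-618\right) = -1854$)
$\left(\left(17 - -33\right) + w\right)^{2} = \left(\left(17 - -33\right) - 1854\right)^{2} = \left(\left(17 + 33\right) - 1854\right)^{2} = \left(50 - 1854\right)^{2} = \left(-1804\right)^{2} = 3254416$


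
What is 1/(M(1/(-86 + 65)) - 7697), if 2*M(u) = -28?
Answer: -1/7711 ≈ -0.00012968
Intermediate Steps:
M(u) = -14 (M(u) = (1/2)*(-28) = -14)
1/(M(1/(-86 + 65)) - 7697) = 1/(-14 - 7697) = 1/(-7711) = -1/7711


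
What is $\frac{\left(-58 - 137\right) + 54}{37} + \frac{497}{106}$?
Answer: $\frac{3443}{3922} \approx 0.87787$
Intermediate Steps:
$\frac{\left(-58 - 137\right) + 54}{37} + \frac{497}{106} = \left(-195 + 54\right) \frac{1}{37} + 497 \cdot \frac{1}{106} = \left(-141\right) \frac{1}{37} + \frac{497}{106} = - \frac{141}{37} + \frac{497}{106} = \frac{3443}{3922}$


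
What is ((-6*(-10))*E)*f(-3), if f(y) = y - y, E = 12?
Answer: 0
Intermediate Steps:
f(y) = 0
((-6*(-10))*E)*f(-3) = (-6*(-10)*12)*0 = (60*12)*0 = 720*0 = 0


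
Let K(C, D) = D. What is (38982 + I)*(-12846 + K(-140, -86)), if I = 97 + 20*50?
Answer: -518301628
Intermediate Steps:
I = 1097 (I = 97 + 1000 = 1097)
(38982 + I)*(-12846 + K(-140, -86)) = (38982 + 1097)*(-12846 - 86) = 40079*(-12932) = -518301628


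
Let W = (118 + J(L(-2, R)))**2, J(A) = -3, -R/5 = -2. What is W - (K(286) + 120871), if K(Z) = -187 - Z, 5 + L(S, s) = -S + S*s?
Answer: -107173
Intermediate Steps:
R = 10 (R = -5*(-2) = 10)
L(S, s) = -5 - S + S*s (L(S, s) = -5 + (-S + S*s) = -5 - S + S*s)
W = 13225 (W = (118 - 3)**2 = 115**2 = 13225)
W - (K(286) + 120871) = 13225 - ((-187 - 1*286) + 120871) = 13225 - ((-187 - 286) + 120871) = 13225 - (-473 + 120871) = 13225 - 1*120398 = 13225 - 120398 = -107173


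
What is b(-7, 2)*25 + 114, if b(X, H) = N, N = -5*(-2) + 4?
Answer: 464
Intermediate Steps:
N = 14 (N = 10 + 4 = 14)
b(X, H) = 14
b(-7, 2)*25 + 114 = 14*25 + 114 = 350 + 114 = 464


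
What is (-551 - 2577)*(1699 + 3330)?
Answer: -15730712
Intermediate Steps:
(-551 - 2577)*(1699 + 3330) = -3128*5029 = -15730712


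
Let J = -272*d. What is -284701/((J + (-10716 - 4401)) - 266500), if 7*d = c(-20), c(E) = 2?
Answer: 1992907/1971863 ≈ 1.0107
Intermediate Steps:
d = 2/7 (d = (1/7)*2 = 2/7 ≈ 0.28571)
J = -544/7 (J = -272*2/7 = -544/7 ≈ -77.714)
-284701/((J + (-10716 - 4401)) - 266500) = -284701/((-544/7 + (-10716 - 4401)) - 266500) = -284701/((-544/7 - 15117) - 266500) = -284701/(-106363/7 - 266500) = -284701/(-1971863/7) = -284701*(-7/1971863) = 1992907/1971863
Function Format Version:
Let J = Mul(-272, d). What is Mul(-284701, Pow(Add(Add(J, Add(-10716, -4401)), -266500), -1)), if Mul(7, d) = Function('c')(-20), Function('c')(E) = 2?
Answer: Rational(1992907, 1971863) ≈ 1.0107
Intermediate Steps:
d = Rational(2, 7) (d = Mul(Rational(1, 7), 2) = Rational(2, 7) ≈ 0.28571)
J = Rational(-544, 7) (J = Mul(-272, Rational(2, 7)) = Rational(-544, 7) ≈ -77.714)
Mul(-284701, Pow(Add(Add(J, Add(-10716, -4401)), -266500), -1)) = Mul(-284701, Pow(Add(Add(Rational(-544, 7), Add(-10716, -4401)), -266500), -1)) = Mul(-284701, Pow(Add(Add(Rational(-544, 7), -15117), -266500), -1)) = Mul(-284701, Pow(Add(Rational(-106363, 7), -266500), -1)) = Mul(-284701, Pow(Rational(-1971863, 7), -1)) = Mul(-284701, Rational(-7, 1971863)) = Rational(1992907, 1971863)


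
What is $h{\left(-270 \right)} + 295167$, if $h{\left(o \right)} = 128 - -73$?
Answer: $295368$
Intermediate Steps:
$h{\left(o \right)} = 201$ ($h{\left(o \right)} = 128 + 73 = 201$)
$h{\left(-270 \right)} + 295167 = 201 + 295167 = 295368$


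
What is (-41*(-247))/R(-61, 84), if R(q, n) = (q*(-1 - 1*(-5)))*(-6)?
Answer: 10127/1464 ≈ 6.9174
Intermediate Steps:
R(q, n) = -24*q (R(q, n) = (q*(-1 + 5))*(-6) = (q*4)*(-6) = (4*q)*(-6) = -24*q)
(-41*(-247))/R(-61, 84) = (-41*(-247))/((-24*(-61))) = 10127/1464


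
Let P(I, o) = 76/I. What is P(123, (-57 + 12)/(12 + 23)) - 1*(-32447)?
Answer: 3991057/123 ≈ 32448.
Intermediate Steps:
P(123, (-57 + 12)/(12 + 23)) - 1*(-32447) = 76/123 - 1*(-32447) = 76*(1/123) + 32447 = 76/123 + 32447 = 3991057/123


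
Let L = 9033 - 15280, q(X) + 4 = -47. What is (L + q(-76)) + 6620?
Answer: 322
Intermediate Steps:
q(X) = -51 (q(X) = -4 - 47 = -51)
L = -6247
(L + q(-76)) + 6620 = (-6247 - 51) + 6620 = -6298 + 6620 = 322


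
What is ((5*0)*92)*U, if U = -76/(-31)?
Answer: 0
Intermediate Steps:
U = 76/31 (U = -76*(-1/31) = 76/31 ≈ 2.4516)
((5*0)*92)*U = ((5*0)*92)*(76/31) = (0*92)*(76/31) = 0*(76/31) = 0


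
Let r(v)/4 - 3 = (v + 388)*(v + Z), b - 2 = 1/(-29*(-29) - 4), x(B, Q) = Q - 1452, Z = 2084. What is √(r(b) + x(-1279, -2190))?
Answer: √2277228841222/837 ≈ 1802.9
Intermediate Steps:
x(B, Q) = -1452 + Q
b = 1675/837 (b = 2 + 1/(-29*(-29) - 4) = 2 + 1/(841 - 4) = 2 + 1/837 = 1675/837 ≈ 2.0012)
r(v) = 12 + 4*(388 + v)*(2084 + v) (r(v) = 12 + 4*((v + 388)*(v + 2084)) = 12 + 4*((388 + v)*(2084 + v)) = 12 + 4*(388 + v)*(2084 + v))
√(r(b) + x(-1279, -2190)) = √((3234380 + 4*(1675/837)² + 9888*(1675/837)) + (-1452 - 2190)) = √((3234380 + 4*(2805625/700569) + 5520800/279) - 3642) = √((3234380 + 11222500/700569 + 5520800/279) - 3642) = √(2279780313520/700569 - 3642) = √(2277228841222/700569) = √2277228841222/837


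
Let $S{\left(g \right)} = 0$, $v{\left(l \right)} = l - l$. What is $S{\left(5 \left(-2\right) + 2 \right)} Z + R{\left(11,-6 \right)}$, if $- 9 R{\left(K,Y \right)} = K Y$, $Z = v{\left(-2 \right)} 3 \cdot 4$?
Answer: $\frac{22}{3} \approx 7.3333$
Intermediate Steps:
$v{\left(l \right)} = 0$
$Z = 0$ ($Z = 0 \cdot 3 \cdot 4 = 0 \cdot 4 = 0$)
$R{\left(K,Y \right)} = - \frac{K Y}{9}$
$S{\left(5 \left(-2\right) + 2 \right)} Z + R{\left(11,-6 \right)} = 0 \cdot 0 - \frac{11}{9} \left(-6\right) = 0 + \frac{22}{3} = \frac{22}{3}$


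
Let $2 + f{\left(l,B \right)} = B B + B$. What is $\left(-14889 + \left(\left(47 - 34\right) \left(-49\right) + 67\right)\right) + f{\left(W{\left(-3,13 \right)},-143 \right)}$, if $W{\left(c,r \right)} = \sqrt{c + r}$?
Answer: $4845$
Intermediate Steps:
$f{\left(l,B \right)} = -2 + B + B^{2}$ ($f{\left(l,B \right)} = -2 + \left(B B + B\right) = -2 + \left(B^{2} + B\right) = -2 + \left(B + B^{2}\right) = -2 + B + B^{2}$)
$\left(-14889 + \left(\left(47 - 34\right) \left(-49\right) + 67\right)\right) + f{\left(W{\left(-3,13 \right)},-143 \right)} = \left(-14889 + \left(\left(47 - 34\right) \left(-49\right) + 67\right)\right) - \left(145 - 20449\right) = \left(-14889 + \left(13 \left(-49\right) + 67\right)\right) - -20304 = \left(-14889 + \left(-637 + 67\right)\right) + 20304 = \left(-14889 - 570\right) + 20304 = -15459 + 20304 = 4845$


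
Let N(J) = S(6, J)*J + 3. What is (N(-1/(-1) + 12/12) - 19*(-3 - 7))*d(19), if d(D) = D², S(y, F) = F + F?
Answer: 72561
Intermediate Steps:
S(y, F) = 2*F
N(J) = 3 + 2*J² (N(J) = (2*J)*J + 3 = 2*J² + 3 = 3 + 2*J²)
(N(-1/(-1) + 12/12) - 19*(-3 - 7))*d(19) = ((3 + 2*(-1/(-1) + 12/12)²) - 19*(-3 - 7))*19² = ((3 + 2*(-1*(-1) + 12*(1/12))²) - 19*(-10))*361 = ((3 + 2*(1 + 1)²) + 190)*361 = ((3 + 2*2²) + 190)*361 = ((3 + 2*4) + 190)*361 = ((3 + 8) + 190)*361 = (11 + 190)*361 = 201*361 = 72561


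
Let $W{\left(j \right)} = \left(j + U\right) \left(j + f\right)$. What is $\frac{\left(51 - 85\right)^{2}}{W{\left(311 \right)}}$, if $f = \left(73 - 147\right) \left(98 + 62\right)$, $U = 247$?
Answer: $- \frac{578}{3216591} \approx -0.00017969$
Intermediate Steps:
$f = -11840$ ($f = \left(-74\right) 160 = -11840$)
$W{\left(j \right)} = \left(-11840 + j\right) \left(247 + j\right)$ ($W{\left(j \right)} = \left(j + 247\right) \left(j - 11840\right) = \left(247 + j\right) \left(-11840 + j\right) = \left(-11840 + j\right) \left(247 + j\right)$)
$\frac{\left(51 - 85\right)^{2}}{W{\left(311 \right)}} = \frac{\left(51 - 85\right)^{2}}{-2924480 + 311^{2} - 3605423} = \frac{\left(-34\right)^{2}}{-2924480 + 96721 - 3605423} = \frac{1156}{-6433182} = 1156 \left(- \frac{1}{6433182}\right) = - \frac{578}{3216591}$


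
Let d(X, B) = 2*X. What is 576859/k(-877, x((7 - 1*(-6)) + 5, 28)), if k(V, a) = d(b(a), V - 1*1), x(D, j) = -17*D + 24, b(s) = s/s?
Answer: 576859/2 ≈ 2.8843e+5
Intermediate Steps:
b(s) = 1
x(D, j) = 24 - 17*D
k(V, a) = 2 (k(V, a) = 2*1 = 2)
576859/k(-877, x((7 - 1*(-6)) + 5, 28)) = 576859/2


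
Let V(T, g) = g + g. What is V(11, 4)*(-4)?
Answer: -32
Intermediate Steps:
V(T, g) = 2*g
V(11, 4)*(-4) = (2*4)*(-4) = 8*(-4) = -32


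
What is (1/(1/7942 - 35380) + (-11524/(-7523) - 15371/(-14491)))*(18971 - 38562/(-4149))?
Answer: 2084619723743450324225759/42364229115415861521 ≈ 49207.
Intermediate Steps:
(1/(1/7942 - 35380) + (-11524/(-7523) - 15371/(-14491)))*(18971 - 38562/(-4149)) = (1/(1/7942 - 35380) + (-11524*(-1/7523) - 15371*(-1/14491)))*(18971 - 38562*(-1/4149)) = (1/(-280987959/7942) + (11524/7523 + 15371/14491))*(18971 + 12854/1383) = (-7942/280987959 + 282630317/109015793)*(26249747/1383) = (79414850121924997/30632125173836487)*(26249747/1383) = 2084619723743450324225759/42364229115415861521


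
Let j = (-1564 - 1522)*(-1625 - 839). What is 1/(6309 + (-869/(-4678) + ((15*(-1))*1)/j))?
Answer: 17785531456/112212221817107 ≈ 0.00015850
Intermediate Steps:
j = 7603904 (j = -3086*(-2464) = 7603904)
1/(6309 + (-869/(-4678) + ((15*(-1))*1)/j)) = 1/(6309 + (-869/(-4678) + ((15*(-1))*1)/7603904)) = 1/(6309 + (-869*(-1/4678) - 15*1*(1/7603904))) = 1/(6309 + (869/4678 - 15*1/7603904)) = 1/(6309 + (869/4678 - 15/7603904)) = 1/(6309 + 3303861203/17785531456) = 1/(112212221817107/17785531456) = 17785531456/112212221817107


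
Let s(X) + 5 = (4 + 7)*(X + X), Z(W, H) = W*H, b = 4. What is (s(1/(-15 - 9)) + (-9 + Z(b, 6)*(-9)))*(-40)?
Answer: 27710/3 ≈ 9236.7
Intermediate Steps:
Z(W, H) = H*W
s(X) = -5 + 22*X (s(X) = -5 + (4 + 7)*(X + X) = -5 + 11*(2*X) = -5 + 22*X)
(s(1/(-15 - 9)) + (-9 + Z(b, 6)*(-9)))*(-40) = ((-5 + 22/(-15 - 9)) + (-9 + (6*4)*(-9)))*(-40) = ((-5 + 22/(-24)) + (-9 + 24*(-9)))*(-40) = ((-5 + 22*(-1/24)) + (-9 - 216))*(-40) = ((-5 - 11/12) - 225)*(-40) = (-71/12 - 225)*(-40) = -2771/12*(-40) = 27710/3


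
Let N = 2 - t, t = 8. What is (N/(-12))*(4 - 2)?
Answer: 1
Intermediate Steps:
N = -6 (N = 2 - 1*8 = 2 - 8 = -6)
(N/(-12))*(4 - 2) = (-6/(-12))*(4 - 2) = -6*(-1/12)*2 = (1/2)*2 = 1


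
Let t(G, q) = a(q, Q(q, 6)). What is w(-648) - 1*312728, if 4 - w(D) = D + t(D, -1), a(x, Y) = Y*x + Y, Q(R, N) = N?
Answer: -312076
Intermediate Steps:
a(x, Y) = Y + Y*x
t(G, q) = 6 + 6*q (t(G, q) = 6*(1 + q) = 6 + 6*q)
w(D) = 4 - D (w(D) = 4 - (D + (6 + 6*(-1))) = 4 - (D + (6 - 6)) = 4 - (D + 0) = 4 - D)
w(-648) - 1*312728 = (4 - 1*(-648)) - 1*312728 = (4 + 648) - 312728 = 652 - 312728 = -312076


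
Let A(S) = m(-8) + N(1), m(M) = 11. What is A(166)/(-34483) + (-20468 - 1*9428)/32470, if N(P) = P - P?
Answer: -515630469/559831505 ≈ -0.92105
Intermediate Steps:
N(P) = 0
A(S) = 11 (A(S) = 11 + 0 = 11)
A(166)/(-34483) + (-20468 - 1*9428)/32470 = 11/(-34483) + (-20468 - 1*9428)/32470 = 11*(-1/34483) + (-20468 - 9428)*(1/32470) = -11/34483 - 29896*1/32470 = -11/34483 - 14948/16235 = -515630469/559831505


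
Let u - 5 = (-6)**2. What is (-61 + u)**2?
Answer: 400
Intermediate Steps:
u = 41 (u = 5 + (-6)**2 = 5 + 36 = 41)
(-61 + u)**2 = (-61 + 41)**2 = (-20)**2 = 400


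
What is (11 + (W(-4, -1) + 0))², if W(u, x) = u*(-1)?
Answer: 225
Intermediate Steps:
W(u, x) = -u
(11 + (W(-4, -1) + 0))² = (11 + (-1*(-4) + 0))² = (11 + (4 + 0))² = (11 + 4)² = 15² = 225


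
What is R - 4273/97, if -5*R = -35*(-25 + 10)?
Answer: -14458/97 ≈ -149.05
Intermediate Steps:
R = -105 (R = -(-7)*(-25 + 10) = -(-7)*(-15) = -1/5*525 = -105)
R - 4273/97 = -105 - 4273/97 = -14458/97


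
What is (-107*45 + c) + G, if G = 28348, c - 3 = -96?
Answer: 23440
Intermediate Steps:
c = -93 (c = 3 - 96 = -93)
(-107*45 + c) + G = (-107*45 - 93) + 28348 = (-4815 - 93) + 28348 = -4908 + 28348 = 23440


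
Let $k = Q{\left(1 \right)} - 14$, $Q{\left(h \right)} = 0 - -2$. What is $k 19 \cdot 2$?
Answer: $-456$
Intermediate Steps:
$Q{\left(h \right)} = 2$ ($Q{\left(h \right)} = 0 + 2 = 2$)
$k = -12$ ($k = 2 - 14 = -12$)
$k 19 \cdot 2 = \left(-12\right) 19 \cdot 2 = \left(-228\right) 2 = -456$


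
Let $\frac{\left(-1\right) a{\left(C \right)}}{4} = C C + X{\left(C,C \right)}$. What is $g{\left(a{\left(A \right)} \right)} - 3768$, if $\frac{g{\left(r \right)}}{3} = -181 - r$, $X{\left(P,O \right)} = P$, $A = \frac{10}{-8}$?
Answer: $- \frac{17229}{4} \approx -4307.3$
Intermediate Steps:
$A = - \frac{5}{4}$ ($A = 10 \left(- \frac{1}{8}\right) = - \frac{5}{4} \approx -1.25$)
$a{\left(C \right)} = - 4 C - 4 C^{2}$ ($a{\left(C \right)} = - 4 \left(C C + C\right) = - 4 \left(C^{2} + C\right) = - 4 \left(C + C^{2}\right) = - 4 C - 4 C^{2}$)
$g{\left(r \right)} = -543 - 3 r$ ($g{\left(r \right)} = 3 \left(-181 - r\right) = -543 - 3 r$)
$g{\left(a{\left(A \right)} \right)} - 3768 = \left(-543 - 3 \cdot 4 \left(- \frac{5}{4}\right) \left(-1 - - \frac{5}{4}\right)\right) - 3768 = \left(-543 - 3 \cdot 4 \left(- \frac{5}{4}\right) \left(-1 + \frac{5}{4}\right)\right) - 3768 = \left(-543 - 3 \cdot 4 \left(- \frac{5}{4}\right) \frac{1}{4}\right) - 3768 = \left(-543 - - \frac{15}{4}\right) - 3768 = \left(-543 + \frac{15}{4}\right) - 3768 = - \frac{2157}{4} - 3768 = - \frac{17229}{4}$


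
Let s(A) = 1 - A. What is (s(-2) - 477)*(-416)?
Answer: 197184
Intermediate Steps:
(s(-2) - 477)*(-416) = ((1 - 1*(-2)) - 477)*(-416) = ((1 + 2) - 477)*(-416) = (3 - 477)*(-416) = -474*(-416) = 197184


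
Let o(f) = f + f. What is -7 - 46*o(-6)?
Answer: 545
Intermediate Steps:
o(f) = 2*f
-7 - 46*o(-6) = -7 - 92*(-6) = -7 - 46*(-12) = -7 + 552 = 545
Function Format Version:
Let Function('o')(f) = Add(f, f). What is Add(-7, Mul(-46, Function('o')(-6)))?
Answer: 545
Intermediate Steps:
Function('o')(f) = Mul(2, f)
Add(-7, Mul(-46, Function('o')(-6))) = Add(-7, Mul(-46, Mul(2, -6))) = Add(-7, Mul(-46, -12)) = Add(-7, 552) = 545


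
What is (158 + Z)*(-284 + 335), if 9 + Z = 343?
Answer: 25092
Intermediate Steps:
Z = 334 (Z = -9 + 343 = 334)
(158 + Z)*(-284 + 335) = (158 + 334)*(-284 + 335) = 492*51 = 25092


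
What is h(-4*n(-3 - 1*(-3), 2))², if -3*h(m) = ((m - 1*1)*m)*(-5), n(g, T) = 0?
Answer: 0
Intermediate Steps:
h(m) = 5*m*(-1 + m)/3 (h(m) = -(m - 1*1)*m*(-5)/3 = -(m - 1)*m*(-5)/3 = -(-1 + m)*m*(-5)/3 = -m*(-1 + m)*(-5)/3 = -(-5)*m*(-1 + m)/3 = 5*m*(-1 + m)/3)
h(-4*n(-3 - 1*(-3), 2))² = (5*(-4*0)*(-1 - 4*0)/3)² = ((5/3)*0*(-1 + 0))² = ((5/3)*0*(-1))² = 0² = 0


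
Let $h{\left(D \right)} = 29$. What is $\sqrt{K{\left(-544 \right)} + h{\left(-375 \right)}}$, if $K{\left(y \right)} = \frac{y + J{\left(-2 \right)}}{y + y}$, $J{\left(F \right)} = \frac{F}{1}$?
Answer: $\frac{\sqrt{545666}}{136} \approx 5.4316$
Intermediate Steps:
$J{\left(F \right)} = F$ ($J{\left(F \right)} = F 1 = F$)
$K{\left(y \right)} = \frac{-2 + y}{2 y}$ ($K{\left(y \right)} = \frac{y - 2}{y + y} = \frac{-2 + y}{2 y}$)
$\sqrt{K{\left(-544 \right)} + h{\left(-375 \right)}} = \sqrt{\frac{-2 - 544}{2 \left(-544\right)} + 29} = \sqrt{\frac{1}{2} \left(- \frac{1}{544}\right) \left(-546\right) + 29} = \sqrt{\frac{273}{544} + 29} = \sqrt{\frac{16049}{544}} = \frac{\sqrt{545666}}{136}$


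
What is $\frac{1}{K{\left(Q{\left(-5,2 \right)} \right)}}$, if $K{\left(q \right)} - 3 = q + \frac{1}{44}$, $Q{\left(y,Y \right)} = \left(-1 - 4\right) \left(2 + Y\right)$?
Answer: $- \frac{44}{747} \approx -0.058902$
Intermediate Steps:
$Q{\left(y,Y \right)} = -10 - 5 Y$ ($Q{\left(y,Y \right)} = - 5 \left(2 + Y\right) = -10 - 5 Y$)
$K{\left(q \right)} = \frac{133}{44} + q$ ($K{\left(q \right)} = 3 + \left(q + \frac{1}{44}\right) = 3 + \left(\frac{1}{44} + q\right) = \frac{133}{44} + q$)
$\frac{1}{K{\left(Q{\left(-5,2 \right)} \right)}} = \frac{1}{\frac{133}{44} - 20} = \frac{1}{- \frac{747}{44}} = - \frac{44}{747}$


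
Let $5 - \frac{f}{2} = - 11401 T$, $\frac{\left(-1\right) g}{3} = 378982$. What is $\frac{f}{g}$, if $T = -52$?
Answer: $\frac{592847}{568473} \approx 1.0429$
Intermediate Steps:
$g = -1136946$ ($g = \left(-3\right) 378982 = -1136946$)
$f = -1185694$ ($f = 10 - 2 \left(\left(-11401\right) \left(-52\right)\right) = 10 - 1185704 = -1185694$)
$\frac{f}{g} = - \frac{1185694}{-1136946} = \left(-1185694\right) \left(- \frac{1}{1136946}\right) = \frac{592847}{568473}$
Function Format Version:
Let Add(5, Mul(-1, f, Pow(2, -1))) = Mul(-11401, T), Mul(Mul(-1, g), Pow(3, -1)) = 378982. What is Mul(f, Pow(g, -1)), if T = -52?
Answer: Rational(592847, 568473) ≈ 1.0429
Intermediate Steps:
g = -1136946 (g = Mul(-3, 378982) = -1136946)
f = -1185694 (f = Add(10, Mul(-2, Mul(-11401, -52))) = Add(10, Mul(-2, 592852)) = Add(10, -1185704) = -1185694)
Mul(f, Pow(g, -1)) = Mul(-1185694, Pow(-1136946, -1)) = Mul(-1185694, Rational(-1, 1136946)) = Rational(592847, 568473)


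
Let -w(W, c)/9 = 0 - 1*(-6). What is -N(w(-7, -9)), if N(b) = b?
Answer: 54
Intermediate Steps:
w(W, c) = -54 (w(W, c) = -9*(0 - 1*(-6)) = -9*(0 + 6) = -9*6 = -54)
-N(w(-7, -9)) = -1*(-54) = 54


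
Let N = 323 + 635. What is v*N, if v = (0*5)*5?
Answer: 0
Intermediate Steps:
N = 958
v = 0 (v = 0*5 = 0)
v*N = 0*958 = 0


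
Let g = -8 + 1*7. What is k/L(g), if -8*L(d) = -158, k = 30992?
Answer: 123968/79 ≈ 1569.2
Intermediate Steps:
g = -1 (g = -8 + 7 = -1)
L(d) = 79/4 (L(d) = -⅛*(-158) = 79/4)
k/L(g) = 30992/(79/4) = 30992*(4/79) = 123968/79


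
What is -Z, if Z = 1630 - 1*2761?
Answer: 1131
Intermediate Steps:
Z = -1131 (Z = 1630 - 2761 = -1131)
-Z = -1*(-1131) = 1131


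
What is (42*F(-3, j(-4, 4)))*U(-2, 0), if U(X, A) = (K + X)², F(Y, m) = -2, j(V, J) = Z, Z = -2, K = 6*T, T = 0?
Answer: -336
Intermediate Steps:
K = 0 (K = 6*0 = 0)
j(V, J) = -2
U(X, A) = X² (U(X, A) = (0 + X)² = X²)
(42*F(-3, j(-4, 4)))*U(-2, 0) = (42*(-2))*(-2)² = -84*4 = -336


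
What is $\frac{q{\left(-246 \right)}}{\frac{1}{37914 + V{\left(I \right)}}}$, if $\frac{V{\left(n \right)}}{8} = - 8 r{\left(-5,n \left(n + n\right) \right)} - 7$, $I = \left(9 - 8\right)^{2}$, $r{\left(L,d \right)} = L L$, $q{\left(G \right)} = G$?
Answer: $-8919468$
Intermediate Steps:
$r{\left(L,d \right)} = L^{2}$
$I = 1$ ($I = 1^{2} = 1$)
$V{\left(n \right)} = -1656$ ($V{\left(n \right)} = 8 \left(- 8 \left(-5\right)^{2} - 7\right) = 8 \left(\left(-8\right) 25 - 7\right) = 8 \left(-200 - 7\right) = 8 \left(-207\right) = -1656$)
$\frac{q{\left(-246 \right)}}{\frac{1}{37914 + V{\left(I \right)}}} = - \frac{246}{\frac{1}{37914 - 1656}} = - \frac{246}{\frac{1}{36258}} = - 246 \frac{1}{\frac{1}{36258}} = \left(-246\right) 36258 = -8919468$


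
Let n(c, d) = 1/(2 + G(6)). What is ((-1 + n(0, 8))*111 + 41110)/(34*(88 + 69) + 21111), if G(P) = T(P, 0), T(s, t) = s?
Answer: 328103/211592 ≈ 1.5506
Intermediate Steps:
G(P) = P
n(c, d) = 1/8 (n(c, d) = 1/(2 + 6) = 1/8)
((-1 + n(0, 8))*111 + 41110)/(34*(88 + 69) + 21111) = ((-1 + 1/8)*111 + 41110)/(34*(88 + 69) + 21111) = (-7/8*111 + 41110)/(34*157 + 21111) = (-777/8 + 41110)/(5338 + 21111) = (328103/8)/26449 = (328103/8)*(1/26449) = 328103/211592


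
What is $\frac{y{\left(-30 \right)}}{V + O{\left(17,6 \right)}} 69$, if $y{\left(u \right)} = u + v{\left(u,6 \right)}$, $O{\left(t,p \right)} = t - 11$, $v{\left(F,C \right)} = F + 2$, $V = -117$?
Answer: $\frac{1334}{37} \approx 36.054$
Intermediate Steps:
$v{\left(F,C \right)} = 2 + F$
$O{\left(t,p \right)} = -11 + t$ ($O{\left(t,p \right)} = t - 11 = -11 + t$)
$y{\left(u \right)} = 2 + 2 u$ ($y{\left(u \right)} = u + \left(2 + u\right) = 2 + 2 u$)
$\frac{y{\left(-30 \right)}}{V + O{\left(17,6 \right)}} 69 = \frac{2 + 2 \left(-30\right)}{-117 + \left(-11 + 17\right)} 69 = \frac{2 - 60}{-117 + 6} \cdot 69 = - \frac{58}{-111} \cdot 69 = \left(-58\right) \left(- \frac{1}{111}\right) 69 = \frac{58}{111} \cdot 69 = \frac{1334}{37}$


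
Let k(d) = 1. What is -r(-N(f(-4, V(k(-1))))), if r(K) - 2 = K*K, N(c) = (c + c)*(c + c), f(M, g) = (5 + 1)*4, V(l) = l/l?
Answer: -5308418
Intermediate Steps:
V(l) = 1
f(M, g) = 24 (f(M, g) = 6*4 = 24)
N(c) = 4*c² (N(c) = (2*c)*(2*c) = 4*c²)
r(K) = 2 + K² (r(K) = 2 + K*K = 2 + K²)
-r(-N(f(-4, V(k(-1))))) = -(2 + (-4*24²)²) = -(2 + (-4*576)²) = -(2 + (-1*2304)²) = -(2 + (-2304)²) = -(2 + 5308416) = -1*5308418 = -5308418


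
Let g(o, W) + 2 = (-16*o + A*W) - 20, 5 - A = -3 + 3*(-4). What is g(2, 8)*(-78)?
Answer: -8268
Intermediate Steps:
A = 20 (A = 5 - (-3 + 3*(-4)) = 5 - (-3 - 12) = 5 - 1*(-15) = 5 + 15 = 20)
g(o, W) = -22 - 16*o + 20*W (g(o, W) = -2 + ((-16*o + 20*W) - 20) = -2 + (-20 - 16*o + 20*W) = -22 - 16*o + 20*W)
g(2, 8)*(-78) = (-22 - 16*2 + 20*8)*(-78) = (-22 - 32 + 160)*(-78) = 106*(-78) = -8268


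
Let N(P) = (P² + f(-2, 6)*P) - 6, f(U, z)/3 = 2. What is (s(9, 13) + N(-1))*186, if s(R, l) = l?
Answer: 372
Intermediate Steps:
f(U, z) = 6 (f(U, z) = 3*2 = 6)
N(P) = -6 + P² + 6*P (N(P) = (P² + 6*P) - 6 = -6 + P² + 6*P)
(s(9, 13) + N(-1))*186 = (13 + (-6 + (-1)² + 6*(-1)))*186 = (13 + (-6 + 1 - 6))*186 = (13 - 11)*186 = 2*186 = 372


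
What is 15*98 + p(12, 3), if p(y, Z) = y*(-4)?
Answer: 1422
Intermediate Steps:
p(y, Z) = -4*y
15*98 + p(12, 3) = 15*98 - 4*12 = 1470 - 48 = 1422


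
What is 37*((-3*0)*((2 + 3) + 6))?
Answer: 0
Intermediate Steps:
37*((-3*0)*((2 + 3) + 6)) = 37*(0*(5 + 6)) = 37*(0*11) = 37*0 = 0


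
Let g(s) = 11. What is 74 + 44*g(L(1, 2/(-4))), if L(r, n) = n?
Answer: 558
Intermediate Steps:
74 + 44*g(L(1, 2/(-4))) = 74 + 44*11 = 74 + 484 = 558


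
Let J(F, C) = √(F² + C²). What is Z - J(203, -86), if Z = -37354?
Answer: -37354 - √48605 ≈ -37574.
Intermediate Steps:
J(F, C) = √(C² + F²)
Z - J(203, -86) = -37354 - √((-86)² + 203²) = -37354 - √(7396 + 41209) = -37354 - √48605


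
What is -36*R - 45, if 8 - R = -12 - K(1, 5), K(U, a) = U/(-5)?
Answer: -3789/5 ≈ -757.80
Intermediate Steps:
K(U, a) = -U/5 (K(U, a) = U*(-⅕) = -U/5)
R = 99/5 (R = 8 - (-12 - (-1)/5) = 8 - (-12 - 1*(-⅕)) = 8 - (-12 + ⅕) = 8 - 1*(-59/5) = 8 + 59/5 = 99/5 ≈ 19.800)
-36*R - 45 = -36*99/5 - 45 = -3564/5 - 45 = -3789/5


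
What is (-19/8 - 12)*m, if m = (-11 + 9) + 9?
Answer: -805/8 ≈ -100.63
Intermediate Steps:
m = 7 (m = -2 + 9 = 7)
(-19/8 - 12)*m = (-19/8 - 12)*7 = -115/8*7 = -805/8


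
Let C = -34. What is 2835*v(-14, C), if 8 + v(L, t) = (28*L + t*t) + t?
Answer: 2046870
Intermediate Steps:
v(L, t) = -8 + t + t² + 28*L (v(L, t) = -8 + ((28*L + t*t) + t) = -8 + ((28*L + t²) + t) = -8 + ((t² + 28*L) + t) = -8 + (t + t² + 28*L) = -8 + t + t² + 28*L)
2835*v(-14, C) = 2835*(-8 - 34 + (-34)² + 28*(-14)) = 2835*(-8 - 34 + 1156 - 392) = 2835*722 = 2046870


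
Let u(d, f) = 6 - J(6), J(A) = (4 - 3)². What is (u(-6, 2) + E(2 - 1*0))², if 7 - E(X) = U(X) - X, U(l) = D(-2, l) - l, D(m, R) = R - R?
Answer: 256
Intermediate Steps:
D(m, R) = 0
U(l) = -l (U(l) = 0 - l = -l)
J(A) = 1 (J(A) = 1² = 1)
E(X) = 7 + 2*X (E(X) = 7 - (-X - X) = 7 - (-2)*X = 7 + 2*X)
u(d, f) = 5 (u(d, f) = 6 - 1*1 = 6 - 1 = 5)
(u(-6, 2) + E(2 - 1*0))² = (5 + (7 + 2*(2 - 1*0)))² = (5 + (7 + 2*(2 + 0)))² = (5 + (7 + 2*2))² = (5 + (7 + 4))² = (5 + 11)² = 16² = 256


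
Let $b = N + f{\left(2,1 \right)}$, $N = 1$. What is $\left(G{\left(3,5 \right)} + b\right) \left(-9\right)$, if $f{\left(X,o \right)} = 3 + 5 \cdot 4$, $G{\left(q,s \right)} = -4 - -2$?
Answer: $-198$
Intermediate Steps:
$G{\left(q,s \right)} = -2$ ($G{\left(q,s \right)} = -4 + 2 = -2$)
$f{\left(X,o \right)} = 23$ ($f{\left(X,o \right)} = 3 + 20 = 23$)
$b = 24$ ($b = 1 + 23 = 24$)
$\left(G{\left(3,5 \right)} + b\right) \left(-9\right) = \left(-2 + 24\right) \left(-9\right) = 22 \left(-9\right) = -198$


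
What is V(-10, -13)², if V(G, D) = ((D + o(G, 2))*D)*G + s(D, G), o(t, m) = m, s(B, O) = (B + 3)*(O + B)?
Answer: 1440000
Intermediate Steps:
s(B, O) = (3 + B)*(B + O)
V(G, D) = D² + 3*D + 3*G + D*G + D*G*(2 + D) (V(G, D) = ((D + 2)*D)*G + (D² + 3*D + 3*G + D*G) = ((2 + D)*D)*G + (D² + 3*D + 3*G + D*G) = (D*(2 + D))*G + (D² + 3*D + 3*G + D*G) = D*G*(2 + D) + (D² + 3*D + 3*G + D*G) = D² + 3*D + 3*G + D*G + D*G*(2 + D))
V(-10, -13)² = ((-13)² + 3*(-13) + 3*(-10) - 10*(-13)² + 3*(-13)*(-10))² = (169 - 39 - 30 - 10*169 + 390)² = (169 - 39 - 30 - 1690 + 390)² = (-1200)² = 1440000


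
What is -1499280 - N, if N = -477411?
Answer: -1021869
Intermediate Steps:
-1499280 - N = -1499280 - 1*(-477411) = -1499280 + 477411 = -1021869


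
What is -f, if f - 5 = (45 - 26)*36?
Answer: -689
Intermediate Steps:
f = 689 (f = 5 + (45 - 26)*36 = 5 + 19*36 = 5 + 684 = 689)
-f = -1*689 = -689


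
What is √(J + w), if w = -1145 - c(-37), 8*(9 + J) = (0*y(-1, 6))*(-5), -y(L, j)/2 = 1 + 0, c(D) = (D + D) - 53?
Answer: I*√1027 ≈ 32.047*I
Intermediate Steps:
c(D) = -53 + 2*D (c(D) = 2*D - 53 = -53 + 2*D)
y(L, j) = -2 (y(L, j) = -2*(1 + 0) = -2*1 = -2)
J = -9 (J = -9 + ((0*(-2))*(-5))/8 = -9 + (0*(-5))/8 = -9 + (⅛)*0 = -9 + 0 = -9)
w = -1018 (w = -1145 - (-53 + 2*(-37)) = -1145 - (-53 - 74) = -1145 - 1*(-127) = -1145 + 127 = -1018)
√(J + w) = √(-9 - 1018) = √(-1027) = I*√1027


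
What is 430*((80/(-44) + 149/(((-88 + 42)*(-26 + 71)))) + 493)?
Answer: 480850553/2277 ≈ 2.1118e+5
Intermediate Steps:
430*((80/(-44) + 149/(((-88 + 42)*(-26 + 71)))) + 493) = 430*((80*(-1/44) + 149/((-46*45))) + 493) = 430*((-20/11 + 149/(-2070)) + 493) = 430*((-20/11 + 149*(-1/2070)) + 493) = 430*((-20/11 - 149/2070) + 493) = 430*(-43039/22770 + 493) = 430*(11182571/22770) = 480850553/2277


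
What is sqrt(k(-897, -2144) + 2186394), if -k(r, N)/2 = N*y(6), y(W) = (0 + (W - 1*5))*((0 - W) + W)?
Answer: sqrt(2186394) ≈ 1478.6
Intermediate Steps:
y(W) = 0 (y(W) = (0 + (W - 5))*(-W + W) = (0 + (-5 + W))*0 = (-5 + W)*0 = 0)
k(r, N) = 0 (k(r, N) = -2*N*0 = -2*0 = 0)
sqrt(k(-897, -2144) + 2186394) = sqrt(0 + 2186394) = sqrt(2186394)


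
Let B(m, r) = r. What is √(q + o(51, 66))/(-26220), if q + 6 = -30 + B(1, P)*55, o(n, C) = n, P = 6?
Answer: -√345/26220 ≈ -0.00070840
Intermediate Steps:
q = 294 (q = -6 + (-30 + 6*55) = -6 + (-30 + 330) = -6 + 300 = 294)
√(q + o(51, 66))/(-26220) = √(294 + 51)/(-26220) = √345*(-1/26220) = -√345/26220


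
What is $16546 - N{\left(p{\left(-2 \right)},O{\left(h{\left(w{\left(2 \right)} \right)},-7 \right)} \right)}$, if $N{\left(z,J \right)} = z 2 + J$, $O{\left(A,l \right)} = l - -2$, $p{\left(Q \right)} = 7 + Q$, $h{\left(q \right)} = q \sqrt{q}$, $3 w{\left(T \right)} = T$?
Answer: $16541$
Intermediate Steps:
$w{\left(T \right)} = \frac{T}{3}$
$h{\left(q \right)} = q^{\frac{3}{2}}$
$O{\left(A,l \right)} = 2 + l$ ($O{\left(A,l \right)} = l + 2 = 2 + l$)
$N{\left(z,J \right)} = J + 2 z$ ($N{\left(z,J \right)} = 2 z + J = J + 2 z$)
$16546 - N{\left(p{\left(-2 \right)},O{\left(h{\left(w{\left(2 \right)} \right)},-7 \right)} \right)} = 16546 - \left(\left(2 - 7\right) + 2 \left(7 - 2\right)\right) = 16546 - \left(-5 + 2 \cdot 5\right) = 16546 - \left(-5 + 10\right) = 16546 - 5 = 16541$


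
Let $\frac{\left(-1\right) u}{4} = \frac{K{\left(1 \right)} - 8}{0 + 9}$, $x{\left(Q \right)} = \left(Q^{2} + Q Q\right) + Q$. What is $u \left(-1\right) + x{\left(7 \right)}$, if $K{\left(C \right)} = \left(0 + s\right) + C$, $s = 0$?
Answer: $\frac{917}{9} \approx 101.89$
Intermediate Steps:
$x{\left(Q \right)} = Q + 2 Q^{2}$ ($x{\left(Q \right)} = \left(Q^{2} + Q^{2}\right) + Q = 2 Q^{2} + Q = Q + 2 Q^{2}$)
$K{\left(C \right)} = C$ ($K{\left(C \right)} = \left(0 + 0\right) + C = 0 + C = C$)
$u = \frac{28}{9}$ ($u = - 4 \frac{1 - 8}{0 + 9} = - 4 \left(- \frac{7}{9}\right) = - 4 \left(\left(-7\right) \frac{1}{9}\right) = \left(-4\right) \left(- \frac{7}{9}\right) = \frac{28}{9} \approx 3.1111$)
$u \left(-1\right) + x{\left(7 \right)} = \frac{28}{9} \left(-1\right) + 7 \left(1 + 2 \cdot 7\right) = - \frac{28}{9} + 7 \left(1 + 14\right) = - \frac{28}{9} + 7 \cdot 15 = - \frac{28}{9} + 105 = \frac{917}{9}$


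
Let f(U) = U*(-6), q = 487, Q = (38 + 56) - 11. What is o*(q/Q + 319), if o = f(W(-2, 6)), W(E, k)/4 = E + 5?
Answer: -1941408/83 ≈ -23390.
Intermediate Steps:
Q = 83 (Q = 94 - 11 = 83)
W(E, k) = 20 + 4*E (W(E, k) = 4*(E + 5) = 4*(5 + E) = 20 + 4*E)
f(U) = -6*U
o = -72 (o = -6*(20 + 4*(-2)) = -6*(20 - 8) = -6*12 = -72)
o*(q/Q + 319) = -72*(487/83 + 319) = -72*26964/83 = -1941408/83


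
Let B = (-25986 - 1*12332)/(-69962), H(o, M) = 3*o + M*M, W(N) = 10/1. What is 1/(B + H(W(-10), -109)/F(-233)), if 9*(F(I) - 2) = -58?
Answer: -1399240/3749161859 ≈ -0.00037321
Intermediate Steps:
F(I) = -40/9 (F(I) = 2 + (⅑)*(-58) = 2 - 58/9 = -40/9)
W(N) = 10 (W(N) = 10*1 = 10)
H(o, M) = M² + 3*o (H(o, M) = 3*o + M² = M² + 3*o)
B = 19159/34981 (B = (-25986 - 12332)*(-1/69962) = -38318*(-1/69962) = 19159/34981 ≈ 0.54770)
1/(B + H(W(-10), -109)/F(-233)) = 1/(19159/34981 + ((-109)² + 3*10)/(-40/9)) = 1/(19159/34981 + (11881 + 30)*(-9/40)) = 1/(19159/34981 + 11911*(-9/40)) = 1/(19159/34981 - 107199/40) = 1/(-3749161859/1399240) = -1399240/3749161859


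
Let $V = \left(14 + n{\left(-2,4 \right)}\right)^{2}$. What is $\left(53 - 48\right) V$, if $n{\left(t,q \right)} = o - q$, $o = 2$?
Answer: $720$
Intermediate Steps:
$n{\left(t,q \right)} = 2 - q$
$V = 144$ ($V = \left(14 + \left(2 - 4\right)\right)^{2} = \left(14 - 2\right)^{2} = 12^{2} = 144$)
$\left(53 - 48\right) V = \left(53 - 48\right) 144 = 5 \cdot 144 = 720$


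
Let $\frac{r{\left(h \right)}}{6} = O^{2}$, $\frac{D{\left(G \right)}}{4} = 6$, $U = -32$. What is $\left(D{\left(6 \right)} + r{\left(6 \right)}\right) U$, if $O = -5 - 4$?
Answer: $-16320$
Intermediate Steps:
$O = -9$
$D{\left(G \right)} = 24$ ($D{\left(G \right)} = 4 \cdot 6 = 24$)
$r{\left(h \right)} = 486$ ($r{\left(h \right)} = 6 \left(-9\right)^{2} = 6 \cdot 81 = 486$)
$\left(D{\left(6 \right)} + r{\left(6 \right)}\right) U = \left(24 + 486\right) \left(-32\right) = 510 \left(-32\right) = -16320$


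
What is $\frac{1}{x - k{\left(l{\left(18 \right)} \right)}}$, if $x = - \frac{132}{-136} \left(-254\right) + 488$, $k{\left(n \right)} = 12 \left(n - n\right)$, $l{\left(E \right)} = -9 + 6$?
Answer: $\frac{17}{4105} \approx 0.0041413$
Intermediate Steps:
$l{\left(E \right)} = -3$
$k{\left(n \right)} = 0$ ($k{\left(n \right)} = 12 \cdot 0 = 0$)
$x = \frac{4105}{17}$ ($x = \left(-132\right) \left(- \frac{1}{136}\right) \left(-254\right) + 488 = \frac{33}{34} \left(-254\right) + 488 = - \frac{4191}{17} + 488 = \frac{4105}{17} \approx 241.47$)
$\frac{1}{x - k{\left(l{\left(18 \right)} \right)}} = \frac{1}{\frac{4105}{17} - 0} = \frac{1}{\frac{4105}{17} + 0} = \frac{1}{\frac{4105}{17}} = \frac{17}{4105}$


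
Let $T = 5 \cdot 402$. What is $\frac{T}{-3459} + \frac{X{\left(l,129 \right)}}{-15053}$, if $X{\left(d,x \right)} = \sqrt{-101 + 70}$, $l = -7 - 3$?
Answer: $- \frac{670}{1153} - \frac{i \sqrt{31}}{15053} \approx -0.58109 - 0.00036988 i$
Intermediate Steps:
$l = -10$ ($l = -7 - 3 = -10$)
$X{\left(d,x \right)} = i \sqrt{31}$ ($X{\left(d,x \right)} = \sqrt{-31} = i \sqrt{31}$)
$T = 2010$
$\frac{T}{-3459} + \frac{X{\left(l,129 \right)}}{-15053} = \frac{2010}{-3459} + \frac{i \sqrt{31}}{-15053} = 2010 \left(- \frac{1}{3459}\right) + i \sqrt{31} \left(- \frac{1}{15053}\right) = - \frac{670}{1153} - \frac{i \sqrt{31}}{15053}$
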